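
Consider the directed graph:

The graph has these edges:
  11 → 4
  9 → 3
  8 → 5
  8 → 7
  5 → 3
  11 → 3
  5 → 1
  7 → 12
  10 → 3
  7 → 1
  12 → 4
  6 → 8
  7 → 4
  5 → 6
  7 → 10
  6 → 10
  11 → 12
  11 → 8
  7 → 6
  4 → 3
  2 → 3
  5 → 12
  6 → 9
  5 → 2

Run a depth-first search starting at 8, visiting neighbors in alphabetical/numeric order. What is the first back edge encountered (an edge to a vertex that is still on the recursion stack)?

6->8

DFS from 8 (visiting neighbors in alphabetical/numeric order); mark gray on enter, black on exit:
8 gray
  5 gray
    1 gray
    1 black
    2 gray
      3 gray
      3 black
    2 black
    5→3: 3 black — skip
    6 gray
      6→8: 8 is gray → back edge
First back edge: 6 → 8.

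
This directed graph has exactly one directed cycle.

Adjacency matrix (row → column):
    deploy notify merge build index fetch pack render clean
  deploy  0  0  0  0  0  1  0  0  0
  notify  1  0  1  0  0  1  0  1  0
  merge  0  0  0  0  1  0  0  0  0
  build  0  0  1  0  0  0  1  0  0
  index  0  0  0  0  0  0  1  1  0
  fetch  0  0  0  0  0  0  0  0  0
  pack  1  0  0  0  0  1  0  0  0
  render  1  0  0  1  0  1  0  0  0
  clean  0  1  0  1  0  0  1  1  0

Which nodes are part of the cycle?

build, index, merge, render

DFS with gray/black marking from build:
build gray
  merge gray
    index gray
      pack gray
        fetch gray
        fetch black
        deploy gray
          deploy→fetch: fetch black — skip
        deploy black
      pack black
      render gray
        render→build: build is gray → back edge
Back edge closes the cycle build → merge → index → render → build; its vertices are {build, index, merge, render}.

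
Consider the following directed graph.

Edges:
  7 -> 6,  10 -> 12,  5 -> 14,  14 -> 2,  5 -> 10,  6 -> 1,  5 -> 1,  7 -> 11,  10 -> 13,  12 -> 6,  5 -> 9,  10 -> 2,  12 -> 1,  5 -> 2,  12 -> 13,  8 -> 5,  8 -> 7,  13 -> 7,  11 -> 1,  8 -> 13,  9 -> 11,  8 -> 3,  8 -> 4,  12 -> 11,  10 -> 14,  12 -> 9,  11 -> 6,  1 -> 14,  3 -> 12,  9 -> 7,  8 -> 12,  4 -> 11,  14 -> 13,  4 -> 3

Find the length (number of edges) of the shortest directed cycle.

For each vertex v, BFS finds the shortest path from v back to v.
The shortest such closed walk is 14 → 13 → 7 → 11 → 1 → 14, length 5.

5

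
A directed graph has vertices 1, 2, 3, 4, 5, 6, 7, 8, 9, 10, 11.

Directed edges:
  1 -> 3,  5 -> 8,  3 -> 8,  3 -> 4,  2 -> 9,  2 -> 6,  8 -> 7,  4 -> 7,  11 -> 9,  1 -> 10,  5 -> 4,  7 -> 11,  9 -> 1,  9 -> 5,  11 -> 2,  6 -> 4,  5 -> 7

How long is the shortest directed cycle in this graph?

For each vertex v, BFS finds the shortest path from v back to v.
The shortest such closed walk is 11 → 9 → 5 → 7 → 11, length 4.

4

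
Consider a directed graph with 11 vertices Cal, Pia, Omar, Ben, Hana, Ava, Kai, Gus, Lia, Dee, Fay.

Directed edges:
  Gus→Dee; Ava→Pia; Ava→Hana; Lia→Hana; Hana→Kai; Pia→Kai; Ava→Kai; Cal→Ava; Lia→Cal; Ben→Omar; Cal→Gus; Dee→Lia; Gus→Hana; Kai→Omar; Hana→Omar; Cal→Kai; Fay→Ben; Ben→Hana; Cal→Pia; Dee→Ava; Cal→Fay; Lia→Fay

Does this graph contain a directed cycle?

DFS with white/gray/black marking, starting from Hana:
Hana gray
  Omar gray
  Omar black
  Kai gray
    Kai→Omar: Omar black — skip
  Kai black
Hana black
Cal gray
  Cal→Kai: Kai black — skip
  Pia gray
    Pia→Kai: Kai black — skip
  Pia black
  Fay gray
    Ben gray
      Ben→Omar: Omar black — skip
      Ben→Hana: Hana black — skip
    Ben black
  Fay black
  Ava gray
    Ava→Hana: Hana black — skip
    Ava→Pia: Pia black — skip
    Ava→Kai: Kai black — skip
  Ava black
  Gus gray
    Gus→Hana: Hana black — skip
    Dee gray
      Lia gray
        Lia→Fay: Fay black — skip
        Lia→Hana: Hana black — skip
        Lia→Cal: Cal is gray → back edge
Back edge found, so a cycle exists: Cal → Gus → Dee → Lia → Cal.

Yes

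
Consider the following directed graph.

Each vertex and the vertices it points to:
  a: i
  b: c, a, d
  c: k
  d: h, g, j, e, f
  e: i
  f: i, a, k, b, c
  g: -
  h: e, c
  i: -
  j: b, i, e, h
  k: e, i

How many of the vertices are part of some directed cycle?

A vertex is on a directed cycle iff it belongs to a strongly connected component of size ≥ 2 (or has a self-loop).
The vertices on cycles are {b, d, f, j} — 4 in total.

4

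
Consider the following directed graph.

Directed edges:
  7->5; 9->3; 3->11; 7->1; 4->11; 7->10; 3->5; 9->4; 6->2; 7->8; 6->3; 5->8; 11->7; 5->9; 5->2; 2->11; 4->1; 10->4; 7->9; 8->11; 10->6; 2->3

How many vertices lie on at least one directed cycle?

A vertex is on a directed cycle iff it belongs to a strongly connected component of size ≥ 2 (or has a self-loop).
The vertices on cycles are {2, 3, 4, 5, 6, 7, 8, 9, 10, 11} — 10 in total.

10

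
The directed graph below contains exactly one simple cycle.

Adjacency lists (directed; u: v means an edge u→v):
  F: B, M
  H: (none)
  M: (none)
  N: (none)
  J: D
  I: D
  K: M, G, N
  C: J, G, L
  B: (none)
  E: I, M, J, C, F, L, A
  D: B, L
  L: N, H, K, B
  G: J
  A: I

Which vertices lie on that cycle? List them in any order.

D, G, J, K, L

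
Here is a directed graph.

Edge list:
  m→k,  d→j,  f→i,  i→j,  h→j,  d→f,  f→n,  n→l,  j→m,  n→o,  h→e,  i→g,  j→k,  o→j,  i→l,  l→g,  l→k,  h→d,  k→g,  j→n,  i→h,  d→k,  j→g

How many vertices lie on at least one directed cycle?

A vertex is on a directed cycle iff it belongs to a strongly connected component of size ≥ 2 (or has a self-loop).
The vertices on cycles are {d, f, h, i, j, n, o} — 7 in total.

7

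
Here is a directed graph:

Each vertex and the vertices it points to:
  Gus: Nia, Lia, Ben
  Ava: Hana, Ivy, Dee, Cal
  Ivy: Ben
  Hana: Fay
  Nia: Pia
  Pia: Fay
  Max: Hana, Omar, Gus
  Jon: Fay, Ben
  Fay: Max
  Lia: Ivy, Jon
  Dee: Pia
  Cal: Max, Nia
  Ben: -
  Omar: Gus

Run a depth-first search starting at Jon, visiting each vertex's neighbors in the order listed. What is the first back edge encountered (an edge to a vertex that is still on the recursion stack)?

Hana→Fay

DFS from Jon (visiting each vertex's neighbors in the order listed); mark gray on enter, black on exit:
Jon gray
  Fay gray
    Max gray
      Hana gray
        Hana→Fay: Fay is gray → back edge
First back edge: Hana → Fay.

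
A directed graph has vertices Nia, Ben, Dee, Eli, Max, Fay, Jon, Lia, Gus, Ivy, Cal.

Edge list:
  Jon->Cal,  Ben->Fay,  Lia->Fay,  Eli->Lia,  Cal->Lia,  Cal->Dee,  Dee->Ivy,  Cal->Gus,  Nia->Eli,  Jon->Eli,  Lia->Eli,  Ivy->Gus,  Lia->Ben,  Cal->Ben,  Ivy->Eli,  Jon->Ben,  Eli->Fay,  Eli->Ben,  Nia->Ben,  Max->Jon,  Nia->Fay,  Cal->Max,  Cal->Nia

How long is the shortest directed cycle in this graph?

For each vertex v, BFS finds the shortest path from v back to v.
The shortest such closed walk is Lia → Eli → Lia, length 2.

2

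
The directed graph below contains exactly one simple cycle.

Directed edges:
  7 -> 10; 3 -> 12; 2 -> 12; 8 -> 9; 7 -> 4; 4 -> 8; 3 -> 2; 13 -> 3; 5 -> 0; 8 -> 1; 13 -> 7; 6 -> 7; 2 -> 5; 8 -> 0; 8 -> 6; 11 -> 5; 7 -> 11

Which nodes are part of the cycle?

4, 6, 7, 8

DFS with gray/black marking from 7:
7 gray
  11 gray
    5 gray
      0 gray
      0 black
    5 black
  11 black
  10 gray
  10 black
  4 gray
    8 gray
      8→0: 0 black — skip
      9 gray
      9 black
      1 gray
      1 black
      6 gray
        6→7: 7 is gray → back edge
Back edge closes the cycle 7 → 4 → 8 → 6 → 7; its vertices are {4, 6, 7, 8}.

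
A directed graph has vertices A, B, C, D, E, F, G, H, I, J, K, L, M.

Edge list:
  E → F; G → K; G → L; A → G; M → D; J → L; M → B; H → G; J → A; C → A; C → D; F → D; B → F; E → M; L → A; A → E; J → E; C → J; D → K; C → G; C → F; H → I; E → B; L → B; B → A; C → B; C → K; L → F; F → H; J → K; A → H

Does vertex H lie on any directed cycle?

H is on a cycle iff H can reach itself via ≥1 edge.
H → G → L → A → H — yes.

Yes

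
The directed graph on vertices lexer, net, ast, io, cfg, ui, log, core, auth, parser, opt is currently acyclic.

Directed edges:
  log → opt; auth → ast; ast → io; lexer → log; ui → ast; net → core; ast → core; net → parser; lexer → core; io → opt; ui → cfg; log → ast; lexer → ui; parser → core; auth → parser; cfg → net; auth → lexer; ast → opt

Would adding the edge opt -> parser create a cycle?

Adding opt→parser creates a cycle iff parser can already reach opt.
Explore from parser: no path reaches opt. The graph stays acyclic.

No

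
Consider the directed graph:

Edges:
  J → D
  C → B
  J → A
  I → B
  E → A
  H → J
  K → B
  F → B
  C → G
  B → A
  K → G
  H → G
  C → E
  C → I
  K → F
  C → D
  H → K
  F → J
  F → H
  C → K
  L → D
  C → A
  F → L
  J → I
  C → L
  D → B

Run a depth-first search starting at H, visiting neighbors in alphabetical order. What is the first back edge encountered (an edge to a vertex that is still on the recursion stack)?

DFS from H (visiting neighbors in alphabetical order); mark gray on enter, black on exit:
H gray
  G gray
  G black
  J gray
    A gray
    A black
    D gray
      B gray
        B→A: A black — skip
      B black
    D black
    I gray
      I→B: B black — skip
    I black
  J black
  K gray
    K→B: B black — skip
    F gray
      F→B: B black — skip
      F→H: H is gray → back edge
First back edge: F → H.

F->H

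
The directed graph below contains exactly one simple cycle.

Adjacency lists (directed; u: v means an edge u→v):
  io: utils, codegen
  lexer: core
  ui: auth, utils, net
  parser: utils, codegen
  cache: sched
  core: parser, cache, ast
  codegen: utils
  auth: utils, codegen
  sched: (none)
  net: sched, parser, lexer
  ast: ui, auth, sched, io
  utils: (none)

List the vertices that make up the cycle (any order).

ui, ast, net, core, lexer

DFS with gray/black marking from lexer:
lexer gray
  core gray
    parser gray
      utils gray
      utils black
      codegen gray
        codegen→utils: utils black — skip
      codegen black
    parser black
    cache gray
      sched gray
      sched black
    cache black
    ast gray
      ui gray
        auth gray
          auth→utils: utils black — skip
          auth→codegen: codegen black — skip
        auth black
        ui→utils: utils black — skip
        net gray
          net→sched: sched black — skip
          net→parser: parser black — skip
          net→lexer: lexer is gray → back edge
Back edge closes the cycle lexer → core → ast → ui → net → lexer; its vertices are {ui, ast, net, core, lexer}.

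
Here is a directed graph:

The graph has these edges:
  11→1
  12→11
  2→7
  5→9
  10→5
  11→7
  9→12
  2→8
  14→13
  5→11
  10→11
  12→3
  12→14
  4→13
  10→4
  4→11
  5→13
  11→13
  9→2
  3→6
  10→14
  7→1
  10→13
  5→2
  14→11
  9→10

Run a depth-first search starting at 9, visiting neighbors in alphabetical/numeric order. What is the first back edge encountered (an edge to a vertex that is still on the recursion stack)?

DFS from 9 (visiting neighbors in alphabetical/numeric order); mark gray on enter, black on exit:
9 gray
  2 gray
    7 gray
      1 gray
      1 black
    7 black
    8 gray
    8 black
  2 black
  10 gray
    4 gray
      11 gray
        11→1: 1 black — skip
        11→7: 7 black — skip
        13 gray
        13 black
      11 black
      4→13: 13 black — skip
    4 black
    5 gray
      5→2: 2 black — skip
      5→9: 9 is gray → back edge
First back edge: 5 → 9.

5->9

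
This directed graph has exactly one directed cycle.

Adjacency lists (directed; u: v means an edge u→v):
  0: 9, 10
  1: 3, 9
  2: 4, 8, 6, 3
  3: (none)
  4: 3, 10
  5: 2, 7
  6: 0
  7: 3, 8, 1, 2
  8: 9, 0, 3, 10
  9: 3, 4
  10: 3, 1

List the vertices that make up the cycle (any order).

1, 4, 9, 10

DFS with gray/black marking from 1:
1 gray
  3 gray
  3 black
  9 gray
    9→3: 3 black — skip
    4 gray
      4→3: 3 black — skip
      10 gray
        10→3: 3 black — skip
        10→1: 1 is gray → back edge
Back edge closes the cycle 1 → 9 → 4 → 10 → 1; its vertices are {1, 4, 9, 10}.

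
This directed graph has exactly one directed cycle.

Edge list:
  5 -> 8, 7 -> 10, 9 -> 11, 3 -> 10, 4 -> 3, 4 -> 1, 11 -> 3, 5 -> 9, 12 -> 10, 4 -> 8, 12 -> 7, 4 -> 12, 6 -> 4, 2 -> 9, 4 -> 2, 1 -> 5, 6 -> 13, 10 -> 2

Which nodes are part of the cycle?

DFS with gray/black marking from 2:
2 gray
  9 gray
    11 gray
      3 gray
        10 gray
          10→2: 2 is gray → back edge
Back edge closes the cycle 2 → 9 → 11 → 3 → 10 → 2; its vertices are {2, 3, 9, 10, 11}.

2, 3, 9, 10, 11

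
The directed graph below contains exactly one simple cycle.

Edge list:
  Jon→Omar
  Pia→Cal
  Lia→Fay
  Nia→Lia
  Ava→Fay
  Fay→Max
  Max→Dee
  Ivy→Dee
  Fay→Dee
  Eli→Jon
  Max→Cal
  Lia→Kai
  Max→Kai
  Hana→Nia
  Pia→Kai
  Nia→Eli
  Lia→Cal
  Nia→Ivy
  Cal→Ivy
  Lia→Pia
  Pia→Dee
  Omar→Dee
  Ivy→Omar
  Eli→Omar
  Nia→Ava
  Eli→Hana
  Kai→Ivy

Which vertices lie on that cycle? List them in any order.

DFS with gray/black marking from Nia:
Nia gray
  Eli gray
    Hana gray
      Hana→Nia: Nia is gray → back edge
Back edge closes the cycle Nia → Eli → Hana → Nia; its vertices are {Eli, Nia, Hana}.

Eli, Nia, Hana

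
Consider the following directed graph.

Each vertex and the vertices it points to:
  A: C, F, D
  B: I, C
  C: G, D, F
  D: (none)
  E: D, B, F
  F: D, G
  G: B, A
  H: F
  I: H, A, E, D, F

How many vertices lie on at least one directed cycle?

8

A vertex is on a directed cycle iff it belongs to a strongly connected component of size ≥ 2 (or has a self-loop).
The vertices on cycles are {A, B, C, E, F, G, H, I} — 8 in total.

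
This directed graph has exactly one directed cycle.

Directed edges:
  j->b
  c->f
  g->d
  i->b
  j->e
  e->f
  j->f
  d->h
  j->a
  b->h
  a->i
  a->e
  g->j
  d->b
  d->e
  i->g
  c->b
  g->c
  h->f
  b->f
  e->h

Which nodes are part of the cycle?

a, g, i, j

DFS with gray/black marking from g:
g gray
  c gray
    f gray
    f black
    b gray
      b→f: f black — skip
      h gray
        h→f: f black — skip
      h black
    b black
  c black
  d gray
    d→h: h black — skip
    d→b: b black — skip
    e gray
      e→f: f black — skip
      e→h: h black — skip
    e black
  d black
  j gray
    j→f: f black — skip
    a gray
      a→e: e black — skip
      i gray
        i→g: g is gray → back edge
Back edge closes the cycle g → j → a → i → g; its vertices are {a, g, i, j}.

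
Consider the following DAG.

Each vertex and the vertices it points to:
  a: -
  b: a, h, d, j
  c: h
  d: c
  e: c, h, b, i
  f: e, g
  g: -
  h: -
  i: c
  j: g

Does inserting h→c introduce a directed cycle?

Adding h→c creates a cycle iff c can already reach h.
Path from c: c → h.
So c → … → h → c is a cycle.

Yes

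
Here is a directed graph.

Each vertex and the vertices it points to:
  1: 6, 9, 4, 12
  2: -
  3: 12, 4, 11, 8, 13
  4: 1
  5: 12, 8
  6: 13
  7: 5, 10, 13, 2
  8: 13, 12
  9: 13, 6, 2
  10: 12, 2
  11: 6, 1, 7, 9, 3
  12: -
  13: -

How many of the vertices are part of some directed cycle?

4

A vertex is on a directed cycle iff it belongs to a strongly connected component of size ≥ 2 (or has a self-loop).
The vertices on cycles are {1, 3, 4, 11} — 4 in total.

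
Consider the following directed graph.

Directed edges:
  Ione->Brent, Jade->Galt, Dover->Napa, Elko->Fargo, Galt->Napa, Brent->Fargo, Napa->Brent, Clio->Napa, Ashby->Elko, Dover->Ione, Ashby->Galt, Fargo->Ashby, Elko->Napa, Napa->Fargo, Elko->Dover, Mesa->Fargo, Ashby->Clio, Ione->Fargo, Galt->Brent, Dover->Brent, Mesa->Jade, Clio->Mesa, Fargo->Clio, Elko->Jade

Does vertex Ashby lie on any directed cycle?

Yes

Ashby is on a cycle iff Ashby can reach itself via ≥1 edge.
Ashby → Elko → Fargo → Ashby — yes.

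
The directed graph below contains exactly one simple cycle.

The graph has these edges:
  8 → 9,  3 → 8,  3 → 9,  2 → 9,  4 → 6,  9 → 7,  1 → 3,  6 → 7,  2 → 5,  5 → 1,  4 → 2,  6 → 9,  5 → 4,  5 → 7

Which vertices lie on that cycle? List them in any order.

2, 4, 5

DFS with gray/black marking from 5:
5 gray
  1 gray
    3 gray
      9 gray
        7 gray
        7 black
      9 black
      8 gray
        8→9: 9 black — skip
      8 black
    3 black
  1 black
  5→7: 7 black — skip
  4 gray
    2 gray
      2→5: 5 is gray → back edge
Back edge closes the cycle 5 → 4 → 2 → 5; its vertices are {2, 4, 5}.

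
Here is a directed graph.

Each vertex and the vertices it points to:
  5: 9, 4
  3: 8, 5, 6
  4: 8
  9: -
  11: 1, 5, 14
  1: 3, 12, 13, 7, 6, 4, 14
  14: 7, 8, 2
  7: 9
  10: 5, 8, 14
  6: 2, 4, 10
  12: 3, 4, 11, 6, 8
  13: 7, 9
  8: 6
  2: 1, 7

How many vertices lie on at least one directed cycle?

A vertex is on a directed cycle iff it belongs to a strongly connected component of size ≥ 2 (or has a self-loop).
The vertices on cycles are {1, 2, 3, 4, 5, 6, 8, 10, 11, 12, 14} — 11 in total.

11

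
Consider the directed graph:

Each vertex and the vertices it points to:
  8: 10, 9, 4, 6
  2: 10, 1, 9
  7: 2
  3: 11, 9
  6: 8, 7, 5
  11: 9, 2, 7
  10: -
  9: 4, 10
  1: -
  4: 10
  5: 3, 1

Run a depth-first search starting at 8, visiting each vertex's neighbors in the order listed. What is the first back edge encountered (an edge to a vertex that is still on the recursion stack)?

6→8

DFS from 8 (visiting each vertex's neighbors in the order listed); mark gray on enter, black on exit:
8 gray
  10 gray
  10 black
  9 gray
    4 gray
      4→10: 10 black — skip
    4 black
    9→10: 10 black — skip
  9 black
  8→4: 4 black — skip
  6 gray
    6→8: 8 is gray → back edge
First back edge: 6 → 8.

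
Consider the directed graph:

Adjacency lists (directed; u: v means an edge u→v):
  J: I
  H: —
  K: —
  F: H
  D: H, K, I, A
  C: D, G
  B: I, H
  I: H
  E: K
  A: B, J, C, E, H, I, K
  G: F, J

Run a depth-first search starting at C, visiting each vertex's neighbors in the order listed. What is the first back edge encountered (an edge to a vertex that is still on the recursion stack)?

A→C

DFS from C (visiting each vertex's neighbors in the order listed); mark gray on enter, black on exit:
C gray
  D gray
    H gray
    H black
    K gray
    K black
    I gray
      I→H: H black — skip
    I black
    A gray
      B gray
        B→I: I black — skip
        B→H: H black — skip
      B black
      J gray
        J→I: I black — skip
      J black
      A→C: C is gray → back edge
First back edge: A → C.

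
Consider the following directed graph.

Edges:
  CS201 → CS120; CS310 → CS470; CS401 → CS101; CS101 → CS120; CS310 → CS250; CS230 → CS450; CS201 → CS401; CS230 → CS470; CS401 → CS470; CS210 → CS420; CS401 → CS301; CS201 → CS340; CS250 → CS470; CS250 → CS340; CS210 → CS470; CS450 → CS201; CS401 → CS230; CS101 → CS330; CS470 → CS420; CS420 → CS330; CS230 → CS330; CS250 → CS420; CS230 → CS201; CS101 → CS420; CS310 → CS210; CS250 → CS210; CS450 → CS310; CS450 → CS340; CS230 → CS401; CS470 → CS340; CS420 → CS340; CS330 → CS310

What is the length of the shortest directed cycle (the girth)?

2

For each vertex v, BFS finds the shortest path from v back to v.
The shortest such closed walk is CS230 → CS401 → CS230, length 2.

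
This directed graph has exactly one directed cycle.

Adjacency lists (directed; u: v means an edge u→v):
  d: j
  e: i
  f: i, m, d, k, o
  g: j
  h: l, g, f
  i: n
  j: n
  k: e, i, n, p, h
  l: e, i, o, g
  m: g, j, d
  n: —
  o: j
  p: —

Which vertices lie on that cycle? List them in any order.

DFS with gray/black marking from k:
k gray
  e gray
    i gray
      n gray
      n black
    i black
  e black
  k→i: i black — skip
  k→n: n black — skip
  p gray
  p black
  h gray
    l gray
      l→e: e black — skip
      l→i: i black — skip
      o gray
        j gray
          j→n: n black — skip
        j black
      o black
      g gray
        g→j: j black — skip
      g black
    l black
    h→g: g black — skip
    f gray
      f→i: i black — skip
      m gray
        m→g: g black — skip
        m→j: j black — skip
        d gray
          d→j: j black — skip
        d black
      m black
      f→d: d black — skip
      f→k: k is gray → back edge
Back edge closes the cycle k → h → f → k; its vertices are {f, h, k}.

f, h, k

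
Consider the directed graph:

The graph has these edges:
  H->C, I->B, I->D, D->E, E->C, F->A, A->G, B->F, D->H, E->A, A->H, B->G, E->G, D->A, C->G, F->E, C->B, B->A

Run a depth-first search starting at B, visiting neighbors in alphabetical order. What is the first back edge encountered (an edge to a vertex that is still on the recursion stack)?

C→B

DFS from B (visiting neighbors in alphabetical order); mark gray on enter, black on exit:
B gray
  A gray
    G gray
    G black
    H gray
      C gray
        C→B: B is gray → back edge
First back edge: C → B.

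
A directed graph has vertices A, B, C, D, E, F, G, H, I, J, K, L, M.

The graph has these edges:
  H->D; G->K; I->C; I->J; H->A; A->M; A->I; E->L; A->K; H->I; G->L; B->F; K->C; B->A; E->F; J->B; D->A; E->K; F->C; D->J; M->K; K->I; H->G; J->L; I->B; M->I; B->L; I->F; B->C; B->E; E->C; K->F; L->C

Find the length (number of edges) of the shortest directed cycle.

For each vertex v, BFS finds the shortest path from v back to v.
The shortest such closed walk is A → I → B → A, length 3.

3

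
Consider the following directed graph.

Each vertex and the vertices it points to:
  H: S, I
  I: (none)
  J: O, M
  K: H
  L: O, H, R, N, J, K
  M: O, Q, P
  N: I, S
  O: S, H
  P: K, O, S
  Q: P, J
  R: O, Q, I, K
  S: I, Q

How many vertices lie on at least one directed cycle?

A vertex is on a directed cycle iff it belongs to a strongly connected component of size ≥ 2 (or has a self-loop).
The vertices on cycles are {H, J, K, M, O, P, Q, S} — 8 in total.

8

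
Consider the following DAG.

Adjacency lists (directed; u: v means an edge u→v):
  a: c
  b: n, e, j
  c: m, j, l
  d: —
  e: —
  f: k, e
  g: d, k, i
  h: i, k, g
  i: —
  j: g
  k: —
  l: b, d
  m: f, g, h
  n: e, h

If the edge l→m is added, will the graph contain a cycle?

Adding l→m creates a cycle iff m can already reach l.
Explore from m: no path reaches l. The graph stays acyclic.

No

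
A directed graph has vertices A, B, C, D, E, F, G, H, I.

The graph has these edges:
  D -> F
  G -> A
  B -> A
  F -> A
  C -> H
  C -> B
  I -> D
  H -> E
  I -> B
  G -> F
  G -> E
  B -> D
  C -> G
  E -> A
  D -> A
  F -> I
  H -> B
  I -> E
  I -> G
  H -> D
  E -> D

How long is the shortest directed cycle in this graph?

3

For each vertex v, BFS finds the shortest path from v back to v.
The shortest such closed walk is G → F → I → G, length 3.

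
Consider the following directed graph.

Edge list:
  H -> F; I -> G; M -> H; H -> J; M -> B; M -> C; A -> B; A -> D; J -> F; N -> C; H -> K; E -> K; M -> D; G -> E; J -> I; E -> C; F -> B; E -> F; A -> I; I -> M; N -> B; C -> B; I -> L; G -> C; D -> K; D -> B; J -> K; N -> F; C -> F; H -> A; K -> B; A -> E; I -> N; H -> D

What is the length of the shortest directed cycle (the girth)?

4

For each vertex v, BFS finds the shortest path from v back to v.
The shortest such closed walk is I → M → H → A → I, length 4.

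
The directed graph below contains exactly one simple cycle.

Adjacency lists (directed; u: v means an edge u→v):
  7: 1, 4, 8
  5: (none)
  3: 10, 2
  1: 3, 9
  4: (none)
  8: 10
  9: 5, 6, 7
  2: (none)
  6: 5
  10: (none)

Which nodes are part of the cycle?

DFS with gray/black marking from 9:
9 gray
  5 gray
  5 black
  6 gray
    6→5: 5 black — skip
  6 black
  7 gray
    1 gray
      3 gray
        10 gray
        10 black
        2 gray
        2 black
      3 black
      1→9: 9 is gray → back edge
Back edge closes the cycle 9 → 7 → 1 → 9; its vertices are {1, 7, 9}.

1, 7, 9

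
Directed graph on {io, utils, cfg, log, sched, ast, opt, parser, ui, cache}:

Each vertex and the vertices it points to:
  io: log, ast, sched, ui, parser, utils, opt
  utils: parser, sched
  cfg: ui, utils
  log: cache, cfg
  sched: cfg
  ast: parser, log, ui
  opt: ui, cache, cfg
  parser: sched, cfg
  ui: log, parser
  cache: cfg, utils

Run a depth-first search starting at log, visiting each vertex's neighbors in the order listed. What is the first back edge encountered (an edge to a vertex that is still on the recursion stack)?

DFS from log (visiting each vertex's neighbors in the order listed); mark gray on enter, black on exit:
log gray
  cache gray
    cfg gray
      ui gray
        ui→log: log is gray → back edge
First back edge: ui → log.

ui→log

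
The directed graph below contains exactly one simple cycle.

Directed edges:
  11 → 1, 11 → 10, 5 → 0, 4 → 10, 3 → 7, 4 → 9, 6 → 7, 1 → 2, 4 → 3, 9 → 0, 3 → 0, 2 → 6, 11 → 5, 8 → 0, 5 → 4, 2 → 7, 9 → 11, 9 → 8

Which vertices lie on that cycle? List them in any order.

4, 5, 9, 11

DFS with gray/black marking from 4:
4 gray
  10 gray
  10 black
  9 gray
    8 gray
      0 gray
      0 black
    8 black
    11 gray
      11→10: 10 black — skip
      5 gray
        5→4: 4 is gray → back edge
Back edge closes the cycle 4 → 9 → 11 → 5 → 4; its vertices are {4, 5, 9, 11}.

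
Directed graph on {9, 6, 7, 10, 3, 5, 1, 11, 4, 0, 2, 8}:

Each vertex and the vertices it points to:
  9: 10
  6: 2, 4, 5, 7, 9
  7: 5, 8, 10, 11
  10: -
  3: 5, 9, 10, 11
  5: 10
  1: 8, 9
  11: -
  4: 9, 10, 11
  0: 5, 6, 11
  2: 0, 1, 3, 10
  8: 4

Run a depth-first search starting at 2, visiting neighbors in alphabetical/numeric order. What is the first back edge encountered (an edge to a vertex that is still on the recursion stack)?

DFS from 2 (visiting neighbors in alphabetical/numeric order); mark gray on enter, black on exit:
2 gray
  0 gray
    5 gray
      10 gray
      10 black
    5 black
    6 gray
      6→2: 2 is gray → back edge
First back edge: 6 → 2.

6→2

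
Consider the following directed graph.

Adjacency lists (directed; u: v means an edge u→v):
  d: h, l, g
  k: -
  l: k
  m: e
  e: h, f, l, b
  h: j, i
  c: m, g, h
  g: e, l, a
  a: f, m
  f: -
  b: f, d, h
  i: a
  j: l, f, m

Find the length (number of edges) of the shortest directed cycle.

4

For each vertex v, BFS finds the shortest path from v back to v.
The shortest such closed walk is m → e → h → j → m, length 4.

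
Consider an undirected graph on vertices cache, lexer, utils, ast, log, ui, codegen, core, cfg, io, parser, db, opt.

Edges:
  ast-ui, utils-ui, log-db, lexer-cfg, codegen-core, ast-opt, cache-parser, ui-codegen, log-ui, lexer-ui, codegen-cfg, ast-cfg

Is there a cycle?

Yes

DFS, tracking each vertex's parent; an edge to a visited non-parent vertex closes a cycle.
Start from io:
visit io (parent –)
visit cache (parent –)
  visit parser (parent cache)
    parser–cache: parent, skip
visit lexer (parent –)
  visit ui (parent lexer)
    visit utils (parent ui)
      utils–ui: parent, skip
    ui–lexer: parent, skip
    visit ast (parent ui)
      visit cfg (parent ast)
        cfg–lexer: lexer visited and ≠ parent → cycle
Cycle: lexer – ui – ast – cfg – lexer.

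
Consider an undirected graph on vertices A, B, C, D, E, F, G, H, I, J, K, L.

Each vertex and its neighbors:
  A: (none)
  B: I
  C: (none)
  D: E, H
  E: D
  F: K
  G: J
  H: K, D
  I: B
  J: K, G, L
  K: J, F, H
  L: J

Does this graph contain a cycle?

No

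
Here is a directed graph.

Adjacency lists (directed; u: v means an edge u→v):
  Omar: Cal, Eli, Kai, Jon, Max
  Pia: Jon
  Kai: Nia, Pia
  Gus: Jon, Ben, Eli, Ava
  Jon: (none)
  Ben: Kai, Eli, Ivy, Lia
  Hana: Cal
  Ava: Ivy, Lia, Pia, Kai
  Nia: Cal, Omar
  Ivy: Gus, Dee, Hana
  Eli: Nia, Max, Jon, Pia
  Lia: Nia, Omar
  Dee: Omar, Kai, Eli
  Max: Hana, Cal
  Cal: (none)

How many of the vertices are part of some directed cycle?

A vertex is on a directed cycle iff it belongs to a strongly connected component of size ≥ 2 (or has a self-loop).
The vertices on cycles are {Ava, Ben, Eli, Gus, Ivy, Kai, Nia, Omar} — 8 in total.

8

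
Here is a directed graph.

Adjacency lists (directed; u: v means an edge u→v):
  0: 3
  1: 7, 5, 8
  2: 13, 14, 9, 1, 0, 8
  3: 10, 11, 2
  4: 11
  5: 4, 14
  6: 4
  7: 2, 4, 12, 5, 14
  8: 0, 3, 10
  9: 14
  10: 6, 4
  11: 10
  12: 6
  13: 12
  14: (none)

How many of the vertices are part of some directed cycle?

A vertex is on a directed cycle iff it belongs to a strongly connected component of size ≥ 2 (or has a self-loop).
The vertices on cycles are {0, 1, 2, 3, 4, 6, 7, 8, 10, 11} — 10 in total.

10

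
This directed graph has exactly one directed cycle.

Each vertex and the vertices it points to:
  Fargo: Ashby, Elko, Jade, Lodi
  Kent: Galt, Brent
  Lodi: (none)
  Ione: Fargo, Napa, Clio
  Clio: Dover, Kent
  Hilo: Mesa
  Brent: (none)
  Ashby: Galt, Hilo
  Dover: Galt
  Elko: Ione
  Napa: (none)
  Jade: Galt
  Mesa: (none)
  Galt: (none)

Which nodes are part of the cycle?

Elko, Ione, Fargo

DFS with gray/black marking from Fargo:
Fargo gray
  Ashby gray
    Galt gray
    Galt black
    Hilo gray
      Mesa gray
      Mesa black
    Hilo black
  Ashby black
  Elko gray
    Ione gray
      Ione→Fargo: Fargo is gray → back edge
Back edge closes the cycle Fargo → Elko → Ione → Fargo; its vertices are {Elko, Ione, Fargo}.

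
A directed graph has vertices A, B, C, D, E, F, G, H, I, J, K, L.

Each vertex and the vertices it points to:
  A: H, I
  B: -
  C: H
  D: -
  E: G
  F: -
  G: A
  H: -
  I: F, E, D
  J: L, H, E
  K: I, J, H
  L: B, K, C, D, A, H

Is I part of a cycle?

I is on a cycle iff I can reach itself via ≥1 edge.
I → E → G → A → I — yes.

Yes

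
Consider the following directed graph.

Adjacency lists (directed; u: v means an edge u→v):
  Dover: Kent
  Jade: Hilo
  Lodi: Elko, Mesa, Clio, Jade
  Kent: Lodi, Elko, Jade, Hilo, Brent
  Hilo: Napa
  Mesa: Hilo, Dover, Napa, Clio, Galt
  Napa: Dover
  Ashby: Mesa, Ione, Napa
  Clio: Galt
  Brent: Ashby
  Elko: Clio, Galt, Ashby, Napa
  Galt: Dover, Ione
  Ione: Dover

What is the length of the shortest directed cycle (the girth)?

4

For each vertex v, BFS finds the shortest path from v back to v.
The shortest such closed walk is Kent → Hilo → Napa → Dover → Kent, length 4.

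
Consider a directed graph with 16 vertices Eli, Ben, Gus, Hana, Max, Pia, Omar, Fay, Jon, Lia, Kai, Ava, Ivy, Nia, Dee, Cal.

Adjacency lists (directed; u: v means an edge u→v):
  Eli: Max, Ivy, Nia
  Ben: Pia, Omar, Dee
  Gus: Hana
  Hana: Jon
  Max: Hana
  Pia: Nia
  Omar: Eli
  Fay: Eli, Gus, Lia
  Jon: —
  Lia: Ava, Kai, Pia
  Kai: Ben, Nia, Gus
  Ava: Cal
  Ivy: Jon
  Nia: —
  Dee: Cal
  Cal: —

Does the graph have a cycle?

No

DFS with white/gray/black marking, starting from Pia:
Pia gray
  Nia gray
  Nia black
Pia black
Eli gray
  Max gray
    Hana gray
      Jon gray
      Jon black
    Hana black
  Max black
  Ivy gray
    Ivy→Jon: Jon black — skip
  Ivy black
  Eli→Nia: Nia black — skip
Eli black
Ben gray
  Ben→Pia: Pia black — skip
  Omar gray
    Omar→Eli: Eli black — skip
  Omar black
  Dee gray
    Cal gray
    Cal black
  Dee black
Ben black
Gus gray
  Gus→Hana: Hana black — skip
Gus black
Fay gray
  Fay→Eli: Eli black — skip
  Fay→Gus: Gus black — skip
  Lia gray
    Ava gray
      Ava→Cal: Cal black — skip
    Ava black
    Kai gray
      Kai→Ben: Ben black — skip
      Kai→Nia: Nia black — skip
      Kai→Gus: Gus black — skip
    Kai black
    Lia→Pia: Pia black — skip
  Lia black
Fay black
Every edge goes to a white or black vertex — no back edge, so the graph is acyclic.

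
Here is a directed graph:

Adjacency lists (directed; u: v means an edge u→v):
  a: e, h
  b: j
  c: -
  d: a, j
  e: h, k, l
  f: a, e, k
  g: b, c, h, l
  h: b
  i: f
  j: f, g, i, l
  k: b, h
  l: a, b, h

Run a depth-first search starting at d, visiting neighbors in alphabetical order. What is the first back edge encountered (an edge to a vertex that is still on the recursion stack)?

DFS from d (visiting neighbors in alphabetical order); mark gray on enter, black on exit:
d gray
  a gray
    e gray
      h gray
        b gray
          j gray
            f gray
              f→a: a is gray → back edge
First back edge: f → a.

f→a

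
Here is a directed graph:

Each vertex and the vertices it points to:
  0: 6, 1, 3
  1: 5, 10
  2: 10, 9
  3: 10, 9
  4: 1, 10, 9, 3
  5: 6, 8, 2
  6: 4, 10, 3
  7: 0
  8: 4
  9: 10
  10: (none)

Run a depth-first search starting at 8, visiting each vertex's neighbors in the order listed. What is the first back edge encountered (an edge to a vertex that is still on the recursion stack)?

6->4

DFS from 8 (visiting each vertex's neighbors in the order listed); mark gray on enter, black on exit:
8 gray
  4 gray
    1 gray
      5 gray
        6 gray
          6→4: 4 is gray → back edge
First back edge: 6 → 4.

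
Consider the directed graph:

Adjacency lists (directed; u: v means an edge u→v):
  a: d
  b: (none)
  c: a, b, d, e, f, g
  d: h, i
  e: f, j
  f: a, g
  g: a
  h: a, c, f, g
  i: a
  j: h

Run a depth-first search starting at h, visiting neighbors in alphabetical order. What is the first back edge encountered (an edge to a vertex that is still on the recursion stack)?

d->h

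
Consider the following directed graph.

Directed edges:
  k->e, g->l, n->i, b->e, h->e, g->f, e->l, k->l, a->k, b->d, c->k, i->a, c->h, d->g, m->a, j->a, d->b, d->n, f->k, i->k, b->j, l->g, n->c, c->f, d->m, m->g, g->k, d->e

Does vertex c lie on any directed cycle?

c lies on a cycle iff there is a path from c back to itself.
Exploring from c, it never reaches itself; equivalently, its strongly connected component is a singleton.

No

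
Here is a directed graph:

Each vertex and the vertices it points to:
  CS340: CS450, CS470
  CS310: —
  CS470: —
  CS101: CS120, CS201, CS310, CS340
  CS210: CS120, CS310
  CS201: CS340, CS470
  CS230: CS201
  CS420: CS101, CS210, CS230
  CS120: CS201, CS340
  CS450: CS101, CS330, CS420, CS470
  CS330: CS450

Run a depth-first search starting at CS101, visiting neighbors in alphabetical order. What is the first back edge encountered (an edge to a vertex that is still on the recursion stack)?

CS450->CS101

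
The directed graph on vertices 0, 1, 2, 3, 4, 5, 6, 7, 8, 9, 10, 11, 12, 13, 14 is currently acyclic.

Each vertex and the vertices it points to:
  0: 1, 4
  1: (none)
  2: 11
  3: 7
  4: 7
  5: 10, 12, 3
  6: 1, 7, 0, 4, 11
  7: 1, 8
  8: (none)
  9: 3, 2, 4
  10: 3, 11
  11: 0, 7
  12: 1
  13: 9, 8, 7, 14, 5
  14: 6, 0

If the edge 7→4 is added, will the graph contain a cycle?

Adding 7→4 creates a cycle iff 4 can already reach 7.
Path from 4: 4 → 7.
So 4 → … → 7 → 4 is a cycle.

Yes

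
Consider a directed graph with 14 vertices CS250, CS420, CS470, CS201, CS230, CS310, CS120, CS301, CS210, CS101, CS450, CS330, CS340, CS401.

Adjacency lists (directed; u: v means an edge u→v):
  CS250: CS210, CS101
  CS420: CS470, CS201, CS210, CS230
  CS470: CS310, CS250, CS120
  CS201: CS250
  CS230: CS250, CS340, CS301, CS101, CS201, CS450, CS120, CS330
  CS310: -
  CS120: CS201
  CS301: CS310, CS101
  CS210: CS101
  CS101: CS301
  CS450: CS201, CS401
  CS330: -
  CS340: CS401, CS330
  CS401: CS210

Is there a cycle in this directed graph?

Yes

DFS with white/gray/black marking, starting from CS250:
CS250 gray
  CS210 gray
    CS101 gray
      CS301 gray
        CS310 gray
        CS310 black
        CS301→CS101: CS101 is gray → back edge
Back edge found, so a cycle exists: CS101 → CS301 → CS101.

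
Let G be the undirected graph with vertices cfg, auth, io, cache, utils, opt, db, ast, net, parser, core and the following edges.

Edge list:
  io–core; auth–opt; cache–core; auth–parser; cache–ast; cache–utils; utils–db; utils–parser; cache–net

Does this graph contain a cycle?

No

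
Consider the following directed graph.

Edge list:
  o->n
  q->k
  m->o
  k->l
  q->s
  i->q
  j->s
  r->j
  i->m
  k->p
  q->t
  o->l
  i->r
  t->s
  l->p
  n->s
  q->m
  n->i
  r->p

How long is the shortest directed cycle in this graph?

4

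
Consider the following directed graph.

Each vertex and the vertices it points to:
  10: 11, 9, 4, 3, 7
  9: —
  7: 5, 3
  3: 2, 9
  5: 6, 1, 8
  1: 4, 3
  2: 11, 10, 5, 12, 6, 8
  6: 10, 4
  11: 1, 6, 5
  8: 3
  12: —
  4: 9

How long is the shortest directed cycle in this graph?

3

For each vertex v, BFS finds the shortest path from v back to v.
The shortest such closed walk is 2 → 8 → 3 → 2, length 3.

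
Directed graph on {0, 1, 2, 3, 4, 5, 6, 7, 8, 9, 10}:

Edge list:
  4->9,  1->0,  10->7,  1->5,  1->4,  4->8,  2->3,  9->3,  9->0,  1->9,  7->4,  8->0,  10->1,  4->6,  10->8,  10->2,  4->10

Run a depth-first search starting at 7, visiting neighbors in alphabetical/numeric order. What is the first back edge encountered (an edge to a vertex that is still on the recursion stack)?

DFS from 7 (visiting neighbors in alphabetical/numeric order); mark gray on enter, black on exit:
7 gray
  4 gray
    6 gray
    6 black
    8 gray
      0 gray
      0 black
    8 black
    9 gray
      9→0: 0 black — skip
      3 gray
      3 black
    9 black
    10 gray
      1 gray
        1→0: 0 black — skip
        1→4: 4 is gray → back edge
First back edge: 1 → 4.

1→4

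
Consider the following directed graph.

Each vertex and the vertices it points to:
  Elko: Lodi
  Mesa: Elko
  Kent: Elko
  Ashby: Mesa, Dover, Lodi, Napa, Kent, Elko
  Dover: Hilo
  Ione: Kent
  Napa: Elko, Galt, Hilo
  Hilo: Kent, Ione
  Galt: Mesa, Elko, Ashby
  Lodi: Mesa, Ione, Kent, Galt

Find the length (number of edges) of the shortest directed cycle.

For each vertex v, BFS finds the shortest path from v back to v.
The shortest such closed walk is Napa → Galt → Ashby → Napa, length 3.

3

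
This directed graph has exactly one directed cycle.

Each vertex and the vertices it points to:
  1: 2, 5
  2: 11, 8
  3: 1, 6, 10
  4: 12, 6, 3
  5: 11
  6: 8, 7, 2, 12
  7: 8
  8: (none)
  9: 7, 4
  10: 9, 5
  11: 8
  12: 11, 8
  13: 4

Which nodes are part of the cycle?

3, 4, 9, 10

DFS with gray/black marking from 4:
4 gray
  12 gray
    11 gray
      8 gray
      8 black
    11 black
    12→8: 8 black — skip
  12 black
  6 gray
    6→8: 8 black — skip
    7 gray
      7→8: 8 black — skip
    7 black
    2 gray
      2→11: 11 black — skip
      2→8: 8 black — skip
    2 black
    6→12: 12 black — skip
  6 black
  3 gray
    1 gray
      1→2: 2 black — skip
      5 gray
        5→11: 11 black — skip
      5 black
    1 black
    3→6: 6 black — skip
    10 gray
      9 gray
        9→7: 7 black — skip
        9→4: 4 is gray → back edge
Back edge closes the cycle 4 → 3 → 10 → 9 → 4; its vertices are {3, 4, 9, 10}.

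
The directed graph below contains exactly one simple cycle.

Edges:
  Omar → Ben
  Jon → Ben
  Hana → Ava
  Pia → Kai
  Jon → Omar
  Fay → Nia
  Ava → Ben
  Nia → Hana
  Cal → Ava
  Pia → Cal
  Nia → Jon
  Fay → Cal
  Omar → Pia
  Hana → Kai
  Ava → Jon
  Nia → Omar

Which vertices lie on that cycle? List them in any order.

DFS with gray/black marking from Omar:
Omar gray
  Pia gray
    Kai gray
    Kai black
    Cal gray
      Ava gray
        Ben gray
        Ben black
        Jon gray
          Jon→Omar: Omar is gray → back edge
Back edge closes the cycle Omar → Pia → Cal → Ava → Jon → Omar; its vertices are {Ava, Cal, Jon, Pia, Omar}.

Ava, Cal, Jon, Pia, Omar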